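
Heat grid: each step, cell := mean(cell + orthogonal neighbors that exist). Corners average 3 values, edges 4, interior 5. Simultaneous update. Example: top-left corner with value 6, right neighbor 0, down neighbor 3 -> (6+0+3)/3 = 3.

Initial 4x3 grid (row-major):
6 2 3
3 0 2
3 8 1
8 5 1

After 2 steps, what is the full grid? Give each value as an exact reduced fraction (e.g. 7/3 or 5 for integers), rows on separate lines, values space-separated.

After step 1:
  11/3 11/4 7/3
  3 3 3/2
  11/2 17/5 3
  16/3 11/2 7/3
After step 2:
  113/36 47/16 79/36
  91/24 273/100 59/24
  517/120 102/25 307/120
  49/9 497/120 65/18

Answer: 113/36 47/16 79/36
91/24 273/100 59/24
517/120 102/25 307/120
49/9 497/120 65/18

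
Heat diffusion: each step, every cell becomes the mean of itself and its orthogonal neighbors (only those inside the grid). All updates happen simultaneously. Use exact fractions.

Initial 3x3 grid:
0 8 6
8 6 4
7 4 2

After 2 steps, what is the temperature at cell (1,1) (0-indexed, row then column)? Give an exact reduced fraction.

Step 1: cell (1,1) = 6
Step 2: cell (1,1) = 51/10
Full grid after step 2:
  187/36 67/12 31/6
  275/48 51/10 119/24
  49/9 245/48 151/36

Answer: 51/10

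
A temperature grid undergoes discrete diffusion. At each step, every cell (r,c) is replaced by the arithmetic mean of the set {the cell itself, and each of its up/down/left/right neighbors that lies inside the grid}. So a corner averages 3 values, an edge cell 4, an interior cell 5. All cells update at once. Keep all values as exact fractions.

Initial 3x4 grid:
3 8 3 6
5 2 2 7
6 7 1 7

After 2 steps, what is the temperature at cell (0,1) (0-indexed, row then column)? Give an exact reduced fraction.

Step 1: cell (0,1) = 4
Step 2: cell (0,1) = 1133/240
Full grid after step 2:
  40/9 1133/240 205/48 187/36
  151/30 99/25 223/50 113/24
  14/3 381/80 65/16 59/12

Answer: 1133/240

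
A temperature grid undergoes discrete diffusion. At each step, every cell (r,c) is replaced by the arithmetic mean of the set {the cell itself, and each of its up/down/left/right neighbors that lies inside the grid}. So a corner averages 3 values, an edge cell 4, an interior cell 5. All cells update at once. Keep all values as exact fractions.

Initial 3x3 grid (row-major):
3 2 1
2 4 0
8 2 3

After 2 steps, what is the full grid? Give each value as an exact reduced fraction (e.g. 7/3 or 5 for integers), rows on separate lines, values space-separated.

After step 1:
  7/3 5/2 1
  17/4 2 2
  4 17/4 5/3
After step 2:
  109/36 47/24 11/6
  151/48 3 5/3
  25/6 143/48 95/36

Answer: 109/36 47/24 11/6
151/48 3 5/3
25/6 143/48 95/36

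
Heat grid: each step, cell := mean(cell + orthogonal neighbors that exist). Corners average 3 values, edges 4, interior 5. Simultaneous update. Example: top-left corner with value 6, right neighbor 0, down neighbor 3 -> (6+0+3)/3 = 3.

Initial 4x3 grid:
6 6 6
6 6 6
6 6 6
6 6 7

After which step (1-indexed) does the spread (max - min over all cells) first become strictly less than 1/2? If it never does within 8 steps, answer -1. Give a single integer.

Answer: 1

Derivation:
Step 1: max=19/3, min=6, spread=1/3
  -> spread < 1/2 first at step 1
Step 2: max=113/18, min=6, spread=5/18
Step 3: max=1337/216, min=6, spread=41/216
Step 4: max=159737/25920, min=6, spread=4217/25920
Step 5: max=9540349/1555200, min=43279/7200, spread=38417/311040
Step 6: max=571072211/93312000, min=866597/144000, spread=1903471/18662400
Step 7: max=34193309089/5598720000, min=26035759/4320000, spread=18038617/223948800
Step 8: max=2048807382851/335923200000, min=2345726759/388800000, spread=883978523/13436928000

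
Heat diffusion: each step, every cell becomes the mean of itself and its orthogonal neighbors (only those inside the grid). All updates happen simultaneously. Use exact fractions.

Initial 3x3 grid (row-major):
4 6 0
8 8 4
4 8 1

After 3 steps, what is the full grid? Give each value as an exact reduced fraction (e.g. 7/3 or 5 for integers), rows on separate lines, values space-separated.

After step 1:
  6 9/2 10/3
  6 34/5 13/4
  20/3 21/4 13/3
After step 2:
  11/2 619/120 133/36
  191/30 129/25 1063/240
  215/36 461/80 77/18
After step 3:
  227/40 35123/7200 9563/2160
  20699/3600 8063/1500 63221/14400
  13033/2160 8469/1600 5209/1080

Answer: 227/40 35123/7200 9563/2160
20699/3600 8063/1500 63221/14400
13033/2160 8469/1600 5209/1080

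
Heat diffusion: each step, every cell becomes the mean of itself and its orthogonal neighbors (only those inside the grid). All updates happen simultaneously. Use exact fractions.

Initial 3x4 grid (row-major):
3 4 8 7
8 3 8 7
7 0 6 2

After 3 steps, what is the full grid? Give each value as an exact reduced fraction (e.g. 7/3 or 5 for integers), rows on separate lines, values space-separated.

Answer: 1811/360 853/160 8533/1440 13769/2160
4699/960 1003/200 6667/1200 4217/720
1129/240 379/80 99/20 481/90

Derivation:
After step 1:
  5 9/2 27/4 22/3
  21/4 23/5 32/5 6
  5 4 4 5
After step 2:
  59/12 417/80 1499/240 241/36
  397/80 99/20 111/20 371/60
  19/4 22/5 97/20 5
After step 3:
  1811/360 853/160 8533/1440 13769/2160
  4699/960 1003/200 6667/1200 4217/720
  1129/240 379/80 99/20 481/90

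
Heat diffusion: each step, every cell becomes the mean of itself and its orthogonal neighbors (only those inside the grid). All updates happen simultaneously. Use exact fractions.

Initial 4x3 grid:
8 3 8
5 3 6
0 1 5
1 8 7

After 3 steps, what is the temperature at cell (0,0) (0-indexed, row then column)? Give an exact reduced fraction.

Step 1: cell (0,0) = 16/3
Step 2: cell (0,0) = 89/18
Step 3: cell (0,0) = 9821/2160
Full grid after step 3:
  9821/2160 797/160 11131/2160
  5779/1440 861/200 7169/1440
  1591/480 979/240 6743/1440
  311/90 11593/2880 5267/1080

Answer: 9821/2160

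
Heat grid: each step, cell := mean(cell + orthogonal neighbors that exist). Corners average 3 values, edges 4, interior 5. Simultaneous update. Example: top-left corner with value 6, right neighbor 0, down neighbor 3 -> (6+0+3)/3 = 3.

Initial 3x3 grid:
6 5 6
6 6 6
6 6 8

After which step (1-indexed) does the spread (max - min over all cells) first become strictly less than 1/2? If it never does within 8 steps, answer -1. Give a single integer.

Step 1: max=20/3, min=17/3, spread=1
Step 2: max=59/9, min=1373/240, spread=601/720
Step 3: max=853/135, min=12523/2160, spread=25/48
Step 4: max=202889/32400, min=764081/129600, spread=211/576
  -> spread < 1/2 first at step 4
Step 5: max=6012929/972000, min=46104307/7776000, spread=1777/6912
Step 6: max=717807851/116640000, min=2787019529/466560000, spread=14971/82944
Step 7: max=2678225167/437400000, min=167859257563/27993600000, spread=126121/995328
Step 8: max=2563807403309/419904000000, min=10105815691361/1679616000000, spread=1062499/11943936

Answer: 4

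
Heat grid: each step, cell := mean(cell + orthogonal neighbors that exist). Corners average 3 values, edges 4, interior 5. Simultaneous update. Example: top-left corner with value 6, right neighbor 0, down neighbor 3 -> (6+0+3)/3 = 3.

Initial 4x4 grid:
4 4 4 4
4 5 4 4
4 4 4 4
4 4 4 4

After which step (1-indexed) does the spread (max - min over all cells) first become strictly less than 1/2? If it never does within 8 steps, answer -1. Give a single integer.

Step 1: max=17/4, min=4, spread=1/4
  -> spread < 1/2 first at step 1
Step 2: max=211/50, min=4, spread=11/50
Step 3: max=9967/2400, min=4, spread=367/2400
Step 4: max=44771/10800, min=2413/600, spread=1337/10800
Step 5: max=1337669/324000, min=72469/18000, spread=33227/324000
Step 6: max=40094327/9720000, min=436049/108000, spread=849917/9720000
Step 7: max=1200114347/291600000, min=6548533/1620000, spread=21378407/291600000
Step 8: max=35958462371/8748000000, min=1967688343/486000000, spread=540072197/8748000000

Answer: 1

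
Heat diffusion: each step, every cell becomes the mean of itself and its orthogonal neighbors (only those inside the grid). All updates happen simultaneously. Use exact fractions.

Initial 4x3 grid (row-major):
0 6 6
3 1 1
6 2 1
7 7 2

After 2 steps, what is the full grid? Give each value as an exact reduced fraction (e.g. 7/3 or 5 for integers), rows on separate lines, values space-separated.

After step 1:
  3 13/4 13/3
  5/2 13/5 9/4
  9/2 17/5 3/2
  20/3 9/2 10/3
After step 2:
  35/12 791/240 59/18
  63/20 14/5 641/240
  64/15 33/10 629/240
  47/9 179/40 28/9

Answer: 35/12 791/240 59/18
63/20 14/5 641/240
64/15 33/10 629/240
47/9 179/40 28/9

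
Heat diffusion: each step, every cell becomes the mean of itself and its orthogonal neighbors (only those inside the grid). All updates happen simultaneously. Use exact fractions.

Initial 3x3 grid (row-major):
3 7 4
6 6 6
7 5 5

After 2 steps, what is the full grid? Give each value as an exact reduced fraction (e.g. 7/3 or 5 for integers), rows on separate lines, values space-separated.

Answer: 95/18 11/2 191/36
137/24 11/2 89/16
23/4 277/48 49/9

Derivation:
After step 1:
  16/3 5 17/3
  11/2 6 21/4
  6 23/4 16/3
After step 2:
  95/18 11/2 191/36
  137/24 11/2 89/16
  23/4 277/48 49/9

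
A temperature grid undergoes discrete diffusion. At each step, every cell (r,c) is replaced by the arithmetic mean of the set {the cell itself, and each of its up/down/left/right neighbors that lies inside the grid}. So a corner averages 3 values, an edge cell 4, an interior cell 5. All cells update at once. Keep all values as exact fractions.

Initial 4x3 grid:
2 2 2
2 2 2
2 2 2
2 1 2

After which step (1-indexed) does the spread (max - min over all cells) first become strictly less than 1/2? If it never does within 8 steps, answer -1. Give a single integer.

Step 1: max=2, min=5/3, spread=1/3
  -> spread < 1/2 first at step 1
Step 2: max=2, min=413/240, spread=67/240
Step 3: max=2, min=3883/2160, spread=437/2160
Step 4: max=1991/1000, min=1570469/864000, spread=29951/172800
Step 5: max=6671/3375, min=14336179/7776000, spread=206761/1555200
Step 6: max=10634329/5400000, min=5764604429/3110400000, spread=14430763/124416000
Step 7: max=846347273/432000000, min=348140258311/186624000000, spread=139854109/1492992000
Step 8: max=75908771023/38880000000, min=20972408109749/11197440000000, spread=7114543559/89579520000

Answer: 1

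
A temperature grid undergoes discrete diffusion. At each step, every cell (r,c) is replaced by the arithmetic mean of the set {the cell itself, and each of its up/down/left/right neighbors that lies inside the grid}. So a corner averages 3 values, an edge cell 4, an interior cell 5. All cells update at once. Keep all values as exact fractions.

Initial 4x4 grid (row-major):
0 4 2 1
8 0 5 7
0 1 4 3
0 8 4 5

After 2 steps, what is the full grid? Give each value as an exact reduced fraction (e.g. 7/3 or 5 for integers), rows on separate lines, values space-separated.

After step 1:
  4 3/2 3 10/3
  2 18/5 18/5 4
  9/4 13/5 17/5 19/4
  8/3 13/4 21/4 4
After step 2:
  5/2 121/40 343/120 31/9
  237/80 133/50 88/25 941/240
  571/240 151/50 98/25 323/80
  49/18 413/120 159/40 14/3

Answer: 5/2 121/40 343/120 31/9
237/80 133/50 88/25 941/240
571/240 151/50 98/25 323/80
49/18 413/120 159/40 14/3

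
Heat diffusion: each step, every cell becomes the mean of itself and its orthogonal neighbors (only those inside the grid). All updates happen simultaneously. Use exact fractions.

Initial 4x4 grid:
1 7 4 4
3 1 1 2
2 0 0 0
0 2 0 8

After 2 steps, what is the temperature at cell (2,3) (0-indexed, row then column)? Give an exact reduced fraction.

Step 1: cell (2,3) = 5/2
Step 2: cell (2,3) = 427/240
Full grid after step 2:
  26/9 799/240 731/240 109/36
  34/15 2 199/100 551/240
  4/3 107/100 39/25 427/240
  37/36 4/3 22/15 23/9

Answer: 427/240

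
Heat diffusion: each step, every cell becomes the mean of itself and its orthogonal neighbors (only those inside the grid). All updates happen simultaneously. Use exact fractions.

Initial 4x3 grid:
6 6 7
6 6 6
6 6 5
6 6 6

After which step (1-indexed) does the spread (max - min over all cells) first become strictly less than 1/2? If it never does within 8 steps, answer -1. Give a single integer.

Step 1: max=19/3, min=17/3, spread=2/3
Step 2: max=223/36, min=1393/240, spread=281/720
  -> spread < 1/2 first at step 2
Step 3: max=661/108, min=12583/2160, spread=637/2160
Step 4: max=5253659/864000, min=380293/64800, spread=549257/2592000
Step 5: max=314085121/51840000, min=11448391/1944000, spread=26384083/155520000
Step 6: max=18801451139/3110400000, min=344581417/58320000, spread=1271326697/9331200000
Step 7: max=1125771287401/186624000000, min=2589978541/437400000, spread=62141329723/559872000000
Step 8: max=67444446012059/11197440000000, min=622738601801/104976000000, spread=3056985459857/33592320000000

Answer: 2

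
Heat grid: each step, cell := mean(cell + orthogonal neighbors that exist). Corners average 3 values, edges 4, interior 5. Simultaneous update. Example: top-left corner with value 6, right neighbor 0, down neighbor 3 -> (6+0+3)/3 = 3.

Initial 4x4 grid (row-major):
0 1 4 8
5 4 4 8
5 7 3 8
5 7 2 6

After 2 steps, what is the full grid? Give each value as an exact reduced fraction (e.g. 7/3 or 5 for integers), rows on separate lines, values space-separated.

Answer: 31/12 127/40 533/120 215/36
19/5 79/20 497/100 1471/240
149/30 499/100 507/100 1403/240
197/36 1237/240 1193/240 193/36

Derivation:
After step 1:
  2 9/4 17/4 20/3
  7/2 21/5 23/5 7
  11/2 26/5 24/5 25/4
  17/3 21/4 9/2 16/3
After step 2:
  31/12 127/40 533/120 215/36
  19/5 79/20 497/100 1471/240
  149/30 499/100 507/100 1403/240
  197/36 1237/240 1193/240 193/36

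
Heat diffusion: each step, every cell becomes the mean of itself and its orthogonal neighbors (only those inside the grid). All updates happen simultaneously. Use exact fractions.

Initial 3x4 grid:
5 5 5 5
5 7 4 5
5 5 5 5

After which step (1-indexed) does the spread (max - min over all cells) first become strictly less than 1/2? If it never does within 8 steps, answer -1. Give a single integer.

Answer: 3

Derivation:
Step 1: max=11/2, min=19/4, spread=3/4
Step 2: max=269/50, min=29/6, spread=41/75
Step 3: max=12733/2400, min=23501/4800, spread=131/320
  -> spread < 1/2 first at step 3
Step 4: max=56689/10800, min=214141/43200, spread=841/2880
Step 5: max=45181813/8640000, min=86098901/17280000, spread=56863/230400
Step 6: max=404397083/77760000, min=779814691/155520000, spread=386393/2073600
Step 7: max=161391570253/31104000000, min=312734888381/62208000000, spread=26795339/165888000
Step 8: max=9652498816127/1866240000000, min=18828651877879/3732480000000, spread=254051069/1990656000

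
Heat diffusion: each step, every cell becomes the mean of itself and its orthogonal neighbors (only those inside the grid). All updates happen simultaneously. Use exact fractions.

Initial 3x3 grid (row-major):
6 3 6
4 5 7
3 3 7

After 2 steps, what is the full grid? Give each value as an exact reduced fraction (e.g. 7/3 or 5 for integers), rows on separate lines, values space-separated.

After step 1:
  13/3 5 16/3
  9/2 22/5 25/4
  10/3 9/2 17/3
After step 2:
  83/18 143/30 199/36
  497/120 493/100 433/80
  37/9 179/40 197/36

Answer: 83/18 143/30 199/36
497/120 493/100 433/80
37/9 179/40 197/36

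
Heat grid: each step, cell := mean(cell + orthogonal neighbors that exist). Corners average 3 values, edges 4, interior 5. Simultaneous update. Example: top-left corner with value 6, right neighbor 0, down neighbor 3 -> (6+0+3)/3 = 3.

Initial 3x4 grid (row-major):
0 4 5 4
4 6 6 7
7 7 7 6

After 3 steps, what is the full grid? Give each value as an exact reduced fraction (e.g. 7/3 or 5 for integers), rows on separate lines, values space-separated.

After step 1:
  8/3 15/4 19/4 16/3
  17/4 27/5 31/5 23/4
  6 27/4 13/2 20/3
After step 2:
  32/9 497/120 601/120 95/18
  1099/240 527/100 143/25 479/80
  17/3 493/80 1567/240 227/36
After step 3:
  8839/2160 8089/1800 18133/3600 11717/2160
  68657/14400 3881/750 5703/1000 27949/4800
  1969/360 14177/2400 44491/7200 847/135

Answer: 8839/2160 8089/1800 18133/3600 11717/2160
68657/14400 3881/750 5703/1000 27949/4800
1969/360 14177/2400 44491/7200 847/135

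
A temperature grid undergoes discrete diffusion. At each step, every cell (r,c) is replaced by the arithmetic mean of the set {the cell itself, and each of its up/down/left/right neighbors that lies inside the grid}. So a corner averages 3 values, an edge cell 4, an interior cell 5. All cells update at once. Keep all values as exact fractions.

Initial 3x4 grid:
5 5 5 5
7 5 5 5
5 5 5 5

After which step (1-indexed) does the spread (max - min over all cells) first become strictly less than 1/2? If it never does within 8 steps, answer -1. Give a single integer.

Step 1: max=17/3, min=5, spread=2/3
Step 2: max=667/120, min=5, spread=67/120
Step 3: max=5837/1080, min=5, spread=437/1080
  -> spread < 1/2 first at step 3
Step 4: max=2317531/432000, min=2509/500, spread=29951/86400
Step 5: max=20655821/3888000, min=17033/3375, spread=206761/777600
Step 6: max=8232195571/1555200000, min=13665671/2700000, spread=14430763/62208000
Step 7: max=491667741689/93312000000, min=1097652727/216000000, spread=139854109/746496000
Step 8: max=29416071890251/5598720000000, min=99051228977/19440000000, spread=7114543559/44789760000

Answer: 3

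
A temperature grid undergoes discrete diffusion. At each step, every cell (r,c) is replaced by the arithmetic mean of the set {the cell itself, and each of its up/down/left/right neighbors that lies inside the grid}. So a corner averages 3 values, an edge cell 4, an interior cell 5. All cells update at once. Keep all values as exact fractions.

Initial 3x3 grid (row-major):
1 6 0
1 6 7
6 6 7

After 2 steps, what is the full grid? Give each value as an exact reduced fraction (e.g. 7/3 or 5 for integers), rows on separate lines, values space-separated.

Answer: 113/36 309/80 151/36
157/40 116/25 53/10
169/36 449/80 215/36

Derivation:
After step 1:
  8/3 13/4 13/3
  7/2 26/5 5
  13/3 25/4 20/3
After step 2:
  113/36 309/80 151/36
  157/40 116/25 53/10
  169/36 449/80 215/36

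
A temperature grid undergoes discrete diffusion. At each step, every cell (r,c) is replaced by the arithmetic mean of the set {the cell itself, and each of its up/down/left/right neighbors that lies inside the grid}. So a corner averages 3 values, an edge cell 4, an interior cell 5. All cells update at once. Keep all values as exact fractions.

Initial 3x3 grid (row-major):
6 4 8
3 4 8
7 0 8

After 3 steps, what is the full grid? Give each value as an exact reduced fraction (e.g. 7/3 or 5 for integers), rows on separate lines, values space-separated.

After step 1:
  13/3 11/2 20/3
  5 19/5 7
  10/3 19/4 16/3
After step 2:
  89/18 203/40 115/18
  247/60 521/100 57/10
  157/36 1033/240 205/36
After step 3:
  5089/1080 12971/2400 6179/1080
  16769/3600 29287/6000 3449/600
  9203/2160 70451/14400 11303/2160

Answer: 5089/1080 12971/2400 6179/1080
16769/3600 29287/6000 3449/600
9203/2160 70451/14400 11303/2160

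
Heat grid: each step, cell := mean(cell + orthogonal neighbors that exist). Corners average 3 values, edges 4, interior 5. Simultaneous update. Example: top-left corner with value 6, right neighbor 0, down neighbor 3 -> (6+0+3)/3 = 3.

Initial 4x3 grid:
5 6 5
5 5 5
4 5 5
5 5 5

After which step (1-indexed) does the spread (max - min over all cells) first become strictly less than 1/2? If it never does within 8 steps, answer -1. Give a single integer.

Step 1: max=16/3, min=14/3, spread=2/3
Step 2: max=1267/240, min=569/120, spread=43/80
Step 3: max=11237/2160, min=5189/1080, spread=859/2160
  -> spread < 1/2 first at step 3
Step 4: max=133211/25920, min=31507/6480, spread=7183/25920
Step 5: max=7966129/1555200, min=948469/194400, spread=378377/1555200
Step 6: max=475259867/93312000, min=3577229/729000, spread=3474911/18662400
Step 7: max=28429901233/5598720000, min=1722368183/349920000, spread=174402061/1119744000
Step 8: max=1700453023187/335923200000, min=51836763491/10497600000, spread=1667063659/13436928000

Answer: 3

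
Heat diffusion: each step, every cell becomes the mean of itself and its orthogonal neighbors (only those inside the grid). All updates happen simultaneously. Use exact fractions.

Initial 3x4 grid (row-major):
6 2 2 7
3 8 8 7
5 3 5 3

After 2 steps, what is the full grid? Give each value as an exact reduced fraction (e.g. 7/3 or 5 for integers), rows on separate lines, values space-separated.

After step 1:
  11/3 9/2 19/4 16/3
  11/2 24/5 6 25/4
  11/3 21/4 19/4 5
After step 2:
  41/9 1063/240 247/48 49/9
  529/120 521/100 531/100 271/48
  173/36 277/60 21/4 16/3

Answer: 41/9 1063/240 247/48 49/9
529/120 521/100 531/100 271/48
173/36 277/60 21/4 16/3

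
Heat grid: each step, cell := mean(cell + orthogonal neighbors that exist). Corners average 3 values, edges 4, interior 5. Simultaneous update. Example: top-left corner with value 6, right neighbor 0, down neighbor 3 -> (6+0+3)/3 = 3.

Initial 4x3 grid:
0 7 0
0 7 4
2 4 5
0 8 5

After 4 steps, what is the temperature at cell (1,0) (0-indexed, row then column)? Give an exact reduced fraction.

Step 1: cell (1,0) = 9/4
Step 2: cell (1,0) = 629/240
Step 3: cell (1,0) = 22061/7200
Step 4: cell (1,0) = 690227/216000
Full grid after step 4:
  101893/32400 495563/144000 245911/64800
  690227/216000 18391/5000 433301/108000
  752807/216000 1406527/360000 158447/36000
  471877/129600 3607823/864000 194209/43200

Answer: 690227/216000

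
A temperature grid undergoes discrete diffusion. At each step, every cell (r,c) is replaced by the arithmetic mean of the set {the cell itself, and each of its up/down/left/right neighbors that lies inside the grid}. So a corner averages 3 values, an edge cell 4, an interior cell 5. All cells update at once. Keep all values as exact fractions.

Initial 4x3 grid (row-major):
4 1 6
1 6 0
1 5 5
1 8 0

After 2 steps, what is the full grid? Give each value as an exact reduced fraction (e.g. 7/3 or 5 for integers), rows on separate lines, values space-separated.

After step 1:
  2 17/4 7/3
  3 13/5 17/4
  2 5 5/2
  10/3 7/2 13/3
After step 2:
  37/12 671/240 65/18
  12/5 191/50 701/240
  10/3 78/25 193/48
  53/18 97/24 31/9

Answer: 37/12 671/240 65/18
12/5 191/50 701/240
10/3 78/25 193/48
53/18 97/24 31/9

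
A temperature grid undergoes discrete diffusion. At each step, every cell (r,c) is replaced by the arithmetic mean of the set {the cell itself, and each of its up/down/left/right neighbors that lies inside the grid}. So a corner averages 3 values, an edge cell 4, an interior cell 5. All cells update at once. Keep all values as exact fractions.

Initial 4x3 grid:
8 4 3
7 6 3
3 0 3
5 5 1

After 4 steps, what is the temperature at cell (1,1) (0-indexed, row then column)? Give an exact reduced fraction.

Answer: 1526483/360000

Derivation:
Step 1: cell (1,1) = 4
Step 2: cell (1,1) = 112/25
Step 3: cell (1,1) = 12341/3000
Step 4: cell (1,1) = 1526483/360000
Full grid after step 4:
  645073/129600 3915847/864000 540223/129600
  987323/216000 1526483/360000 199487/54000
  886463/216000 1290133/360000 29837/9000
  473923/129600 2927057/864000 130391/43200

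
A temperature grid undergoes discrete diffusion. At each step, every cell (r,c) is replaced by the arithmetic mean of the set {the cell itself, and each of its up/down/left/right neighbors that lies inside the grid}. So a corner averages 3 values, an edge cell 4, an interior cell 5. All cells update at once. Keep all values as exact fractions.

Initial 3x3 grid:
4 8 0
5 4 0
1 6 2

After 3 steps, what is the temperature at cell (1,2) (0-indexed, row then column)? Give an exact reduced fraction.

Answer: 20561/7200

Derivation:
Step 1: cell (1,2) = 3/2
Step 2: cell (1,2) = 343/120
Step 3: cell (1,2) = 20561/7200
Full grid after step 3:
  4703/1080 13243/3600 3533/1080
  28411/7200 7413/2000 20561/7200
  2797/720 46997/14400 6451/2160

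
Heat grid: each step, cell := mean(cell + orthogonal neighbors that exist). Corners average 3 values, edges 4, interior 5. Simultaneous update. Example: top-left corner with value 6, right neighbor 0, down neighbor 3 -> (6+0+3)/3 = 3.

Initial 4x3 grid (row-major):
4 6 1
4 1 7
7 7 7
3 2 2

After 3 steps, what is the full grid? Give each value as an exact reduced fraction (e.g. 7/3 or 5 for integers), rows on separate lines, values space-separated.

After step 1:
  14/3 3 14/3
  4 5 4
  21/4 24/5 23/4
  4 7/2 11/3
After step 2:
  35/9 13/3 35/9
  227/48 104/25 233/48
  361/80 243/50 1093/240
  17/4 479/120 155/36
After step 3:
  1865/432 3661/900 1883/432
  31123/7200 6881/1500 31423/7200
  11011/2400 13247/3000 33433/7200
  3061/720 31333/7200 9253/2160

Answer: 1865/432 3661/900 1883/432
31123/7200 6881/1500 31423/7200
11011/2400 13247/3000 33433/7200
3061/720 31333/7200 9253/2160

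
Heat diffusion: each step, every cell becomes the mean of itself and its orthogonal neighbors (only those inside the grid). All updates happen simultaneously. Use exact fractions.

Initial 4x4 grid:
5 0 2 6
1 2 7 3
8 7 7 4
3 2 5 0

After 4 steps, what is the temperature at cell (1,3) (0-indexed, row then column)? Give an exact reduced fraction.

Answer: 27509/6750

Derivation:
Step 1: cell (1,3) = 5
Step 2: cell (1,3) = 491/120
Step 3: cell (1,3) = 1921/450
Step 4: cell (1,3) = 27509/6750
Full grid after step 4:
  23837/7200 24973/7200 402659/108000 128513/32400
  53671/14400 76831/20000 366983/90000 27509/6750
  907793/216000 385933/90000 252491/60000 12563/3000
  142363/32400 935513/216000 304387/72000 87233/21600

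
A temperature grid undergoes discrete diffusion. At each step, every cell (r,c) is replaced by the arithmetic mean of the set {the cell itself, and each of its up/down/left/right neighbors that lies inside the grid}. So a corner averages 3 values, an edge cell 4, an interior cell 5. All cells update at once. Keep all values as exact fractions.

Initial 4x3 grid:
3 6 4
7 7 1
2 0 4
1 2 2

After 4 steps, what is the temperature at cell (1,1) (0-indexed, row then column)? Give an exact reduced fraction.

Step 1: cell (1,1) = 21/5
Step 2: cell (1,1) = 419/100
Step 3: cell (1,1) = 472/125
Step 4: cell (1,1) = 113887/30000
Full grid after step 4:
  284837/64800 33847/8000 264037/64800
  828659/216000 113887/30000 765409/216000
  660439/216000 1034269/360000 625189/216000
  314729/129600 2082971/864000 305129/129600

Answer: 113887/30000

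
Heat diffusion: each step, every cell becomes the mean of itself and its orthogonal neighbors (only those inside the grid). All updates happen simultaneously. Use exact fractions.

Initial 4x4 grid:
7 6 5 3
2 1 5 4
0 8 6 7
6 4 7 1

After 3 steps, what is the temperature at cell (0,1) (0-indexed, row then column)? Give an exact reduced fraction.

Answer: 5149/1200

Derivation:
Step 1: cell (0,1) = 19/4
Step 2: cell (0,1) = 189/40
Step 3: cell (0,1) = 5149/1200
Full grid after step 3:
  767/180 5149/1200 1859/400 1063/240
  4619/1200 1129/250 8951/2000 3803/800
  15229/3600 25847/6000 2547/500 11377/2400
  8933/2160 35273/7200 3889/800 232/45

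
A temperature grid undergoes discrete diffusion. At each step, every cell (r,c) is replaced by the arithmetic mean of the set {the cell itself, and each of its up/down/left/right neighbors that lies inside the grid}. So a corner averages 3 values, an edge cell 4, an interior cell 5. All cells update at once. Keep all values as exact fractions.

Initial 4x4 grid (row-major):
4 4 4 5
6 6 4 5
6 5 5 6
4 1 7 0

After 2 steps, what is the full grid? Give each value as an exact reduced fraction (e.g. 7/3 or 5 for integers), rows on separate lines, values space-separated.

Answer: 44/9 221/48 1093/240 167/36
245/48 122/25 489/100 277/60
1141/240 49/10 441/100 281/60
79/18 473/120 517/120 139/36

Derivation:
After step 1:
  14/3 9/2 17/4 14/3
  11/2 5 24/5 5
  21/4 23/5 27/5 4
  11/3 17/4 13/4 13/3
After step 2:
  44/9 221/48 1093/240 167/36
  245/48 122/25 489/100 277/60
  1141/240 49/10 441/100 281/60
  79/18 473/120 517/120 139/36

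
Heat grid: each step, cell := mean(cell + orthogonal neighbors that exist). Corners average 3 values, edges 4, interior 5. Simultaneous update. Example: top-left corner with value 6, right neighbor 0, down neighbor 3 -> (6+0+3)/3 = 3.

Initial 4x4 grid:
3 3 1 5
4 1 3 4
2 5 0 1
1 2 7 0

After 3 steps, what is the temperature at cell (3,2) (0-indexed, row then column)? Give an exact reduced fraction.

Answer: 1717/720

Derivation:
Step 1: cell (3,2) = 9/4
Step 2: cell (3,2) = 89/30
Step 3: cell (3,2) = 1717/720
Full grid after step 3:
  3061/1080 1859/720 10351/3600 2929/1080
  919/360 8467/3000 7339/3000 1247/450
  5011/1800 7283/3000 8147/3000 103/45
  541/216 10097/3600 1717/720 2741/1080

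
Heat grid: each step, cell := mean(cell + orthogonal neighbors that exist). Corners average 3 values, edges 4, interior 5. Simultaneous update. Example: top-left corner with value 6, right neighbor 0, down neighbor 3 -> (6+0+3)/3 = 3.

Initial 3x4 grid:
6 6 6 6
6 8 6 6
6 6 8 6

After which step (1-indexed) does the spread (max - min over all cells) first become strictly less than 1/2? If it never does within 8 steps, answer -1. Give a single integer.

Step 1: max=7, min=6, spread=1
Step 2: max=809/120, min=6, spread=89/120
Step 3: max=7907/1200, min=2489/400, spread=11/30
  -> spread < 1/2 first at step 3
Step 4: max=703547/108000, min=67417/10800, spread=29377/108000
Step 5: max=874171/135000, min=1704517/270000, spread=1753/10800
Step 6: max=18547807/2880000, min=122978041/19440000, spread=71029/622080
Step 7: max=12502716229/1944000000, min=7407423619/1166400000, spread=7359853/91125000
Step 8: max=66562144567/10368000000, min=148337335807/23328000000, spread=45679663/746496000

Answer: 3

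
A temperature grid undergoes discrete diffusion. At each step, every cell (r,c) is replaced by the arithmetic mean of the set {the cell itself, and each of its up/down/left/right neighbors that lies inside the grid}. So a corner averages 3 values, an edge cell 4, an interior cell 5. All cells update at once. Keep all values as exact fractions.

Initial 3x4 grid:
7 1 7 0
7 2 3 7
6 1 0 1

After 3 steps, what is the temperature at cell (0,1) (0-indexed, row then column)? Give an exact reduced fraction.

Step 1: cell (0,1) = 17/4
Step 2: cell (0,1) = 37/10
Step 3: cell (0,1) = 4861/1200
Full grid after step 3:
  1573/360 4861/1200 12263/3600 7723/2160
  31081/7200 5197/1500 19463/6000 42307/14400
  2047/540 11783/3600 9113/3600 5893/2160

Answer: 4861/1200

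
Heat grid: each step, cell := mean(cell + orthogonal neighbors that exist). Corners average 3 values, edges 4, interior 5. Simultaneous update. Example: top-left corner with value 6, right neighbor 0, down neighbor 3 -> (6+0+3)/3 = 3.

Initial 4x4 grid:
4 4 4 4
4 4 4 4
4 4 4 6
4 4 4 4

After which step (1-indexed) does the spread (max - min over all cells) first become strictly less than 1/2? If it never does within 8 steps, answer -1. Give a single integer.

Step 1: max=14/3, min=4, spread=2/3
Step 2: max=271/60, min=4, spread=31/60
Step 3: max=2371/540, min=4, spread=211/540
  -> spread < 1/2 first at step 3
Step 4: max=232843/54000, min=4, spread=16843/54000
Step 5: max=2082643/486000, min=18079/4500, spread=130111/486000
Step 6: max=61962367/14580000, min=1087159/270000, spread=3255781/14580000
Step 7: max=1849953691/437400000, min=1091107/270000, spread=82360351/437400000
Step 8: max=55239316891/13122000000, min=196906441/48600000, spread=2074577821/13122000000

Answer: 3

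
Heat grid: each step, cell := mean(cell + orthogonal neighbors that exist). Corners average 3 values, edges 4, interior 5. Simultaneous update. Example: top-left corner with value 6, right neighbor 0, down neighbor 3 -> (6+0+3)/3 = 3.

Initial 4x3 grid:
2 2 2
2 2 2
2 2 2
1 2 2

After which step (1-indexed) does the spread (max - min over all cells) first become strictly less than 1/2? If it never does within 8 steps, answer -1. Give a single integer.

Answer: 1

Derivation:
Step 1: max=2, min=5/3, spread=1/3
  -> spread < 1/2 first at step 1
Step 2: max=2, min=31/18, spread=5/18
Step 3: max=2, min=391/216, spread=41/216
Step 4: max=2, min=47623/25920, spread=4217/25920
Step 5: max=14321/7200, min=2901251/1555200, spread=38417/311040
Step 6: max=285403/144000, min=175423789/93312000, spread=1903471/18662400
Step 7: max=8524241/4320000, min=10596450911/5598720000, spread=18038617/223948800
Step 8: max=764673241/388800000, min=638578217149/335923200000, spread=883978523/13436928000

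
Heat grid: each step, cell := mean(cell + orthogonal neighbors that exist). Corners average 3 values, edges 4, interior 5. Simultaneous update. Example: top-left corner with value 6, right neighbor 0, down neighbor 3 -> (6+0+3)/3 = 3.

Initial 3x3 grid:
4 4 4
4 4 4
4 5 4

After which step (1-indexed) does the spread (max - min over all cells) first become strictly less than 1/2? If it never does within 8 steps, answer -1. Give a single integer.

Answer: 1

Derivation:
Step 1: max=13/3, min=4, spread=1/3
  -> spread < 1/2 first at step 1
Step 2: max=1027/240, min=4, spread=67/240
Step 3: max=9077/2160, min=807/200, spread=1807/10800
Step 4: max=3613963/864000, min=21961/5400, spread=33401/288000
Step 5: max=32333933/7776000, min=2203391/540000, spread=3025513/38880000
Step 6: max=12906526867/3110400000, min=117955949/28800000, spread=53531/995328
Step 7: max=772528925849/186624000000, min=31895116051/7776000000, spread=450953/11943936
Step 8: max=46298663560603/11197440000000, min=3833488610519/933120000000, spread=3799043/143327232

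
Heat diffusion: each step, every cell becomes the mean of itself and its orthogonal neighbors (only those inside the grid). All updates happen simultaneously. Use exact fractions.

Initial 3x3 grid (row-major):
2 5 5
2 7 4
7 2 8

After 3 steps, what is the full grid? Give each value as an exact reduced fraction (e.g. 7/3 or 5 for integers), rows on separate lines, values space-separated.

Answer: 575/144 13231/2880 2027/432
6353/1440 1789/400 463/90
943/216 224/45 539/108

Derivation:
After step 1:
  3 19/4 14/3
  9/2 4 6
  11/3 6 14/3
After step 2:
  49/12 197/48 185/36
  91/24 101/20 29/6
  85/18 55/12 50/9
After step 3:
  575/144 13231/2880 2027/432
  6353/1440 1789/400 463/90
  943/216 224/45 539/108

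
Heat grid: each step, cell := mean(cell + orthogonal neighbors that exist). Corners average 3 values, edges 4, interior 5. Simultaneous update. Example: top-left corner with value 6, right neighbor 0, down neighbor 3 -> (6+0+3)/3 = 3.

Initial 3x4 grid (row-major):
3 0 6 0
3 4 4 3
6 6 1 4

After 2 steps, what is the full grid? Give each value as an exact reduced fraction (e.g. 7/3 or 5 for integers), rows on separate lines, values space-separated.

After step 1:
  2 13/4 5/2 3
  4 17/5 18/5 11/4
  5 17/4 15/4 8/3
After step 2:
  37/12 223/80 247/80 11/4
  18/5 37/10 16/5 721/240
  53/12 41/10 107/30 55/18

Answer: 37/12 223/80 247/80 11/4
18/5 37/10 16/5 721/240
53/12 41/10 107/30 55/18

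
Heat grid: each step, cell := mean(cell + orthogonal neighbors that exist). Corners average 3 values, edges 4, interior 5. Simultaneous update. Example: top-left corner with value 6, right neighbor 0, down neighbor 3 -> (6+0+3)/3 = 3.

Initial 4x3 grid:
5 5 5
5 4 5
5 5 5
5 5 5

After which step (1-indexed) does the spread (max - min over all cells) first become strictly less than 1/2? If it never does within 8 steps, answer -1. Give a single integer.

Step 1: max=5, min=19/4, spread=1/4
  -> spread < 1/2 first at step 1
Step 2: max=5, min=477/100, spread=23/100
Step 3: max=1987/400, min=23189/4800, spread=131/960
Step 4: max=35609/7200, min=209449/43200, spread=841/8640
Step 5: max=7106627/1440000, min=83857949/17280000, spread=56863/691200
Step 6: max=63810457/12960000, min=756065659/155520000, spread=386393/6220800
Step 7: max=25499641187/5184000000, min=302646276869/62208000000, spread=26795339/497664000
Step 8: max=1528113850333/311040000000, min=18178584285871/3732480000000, spread=254051069/5971968000

Answer: 1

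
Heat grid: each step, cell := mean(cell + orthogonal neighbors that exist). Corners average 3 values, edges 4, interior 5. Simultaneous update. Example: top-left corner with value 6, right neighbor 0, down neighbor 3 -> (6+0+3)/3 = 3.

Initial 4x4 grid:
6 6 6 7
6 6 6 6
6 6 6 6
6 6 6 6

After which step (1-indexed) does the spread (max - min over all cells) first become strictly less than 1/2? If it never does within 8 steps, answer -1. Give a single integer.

Step 1: max=19/3, min=6, spread=1/3
  -> spread < 1/2 first at step 1
Step 2: max=113/18, min=6, spread=5/18
Step 3: max=1337/216, min=6, spread=41/216
Step 4: max=39923/6480, min=6, spread=1043/6480
Step 5: max=1191953/194400, min=6, spread=25553/194400
Step 6: max=35663459/5832000, min=108079/18000, spread=645863/5832000
Step 7: max=1067401691/174960000, min=720971/120000, spread=16225973/174960000
Step 8: max=31970277983/5248800000, min=324701/54000, spread=409340783/5248800000

Answer: 1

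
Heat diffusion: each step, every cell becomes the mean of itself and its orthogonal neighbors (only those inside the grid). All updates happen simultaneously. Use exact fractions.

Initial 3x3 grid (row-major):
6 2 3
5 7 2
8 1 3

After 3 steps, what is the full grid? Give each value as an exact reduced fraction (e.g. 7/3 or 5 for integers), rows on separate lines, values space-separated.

Answer: 1213/270 30349/7200 7229/2160
11833/2400 11713/3000 52123/14400
9889/2160 61523/14400 403/120

Derivation:
After step 1:
  13/3 9/2 7/3
  13/2 17/5 15/4
  14/3 19/4 2
After step 2:
  46/9 437/120 127/36
  189/40 229/50 689/240
  191/36 889/240 7/2
After step 3:
  1213/270 30349/7200 7229/2160
  11833/2400 11713/3000 52123/14400
  9889/2160 61523/14400 403/120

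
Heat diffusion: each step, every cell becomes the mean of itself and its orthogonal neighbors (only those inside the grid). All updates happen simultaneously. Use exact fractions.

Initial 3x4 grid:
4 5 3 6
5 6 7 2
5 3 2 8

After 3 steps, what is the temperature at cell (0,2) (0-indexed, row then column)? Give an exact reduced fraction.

Answer: 34537/7200

Derivation:
Step 1: cell (0,2) = 21/4
Step 2: cell (0,2) = 209/48
Step 3: cell (0,2) = 34537/7200
Full grid after step 3:
  10387/2160 33337/7200 34537/7200 979/216
  347/75 9567/2000 13523/3000 69119/14400
  1249/270 16081/3600 471/100 649/144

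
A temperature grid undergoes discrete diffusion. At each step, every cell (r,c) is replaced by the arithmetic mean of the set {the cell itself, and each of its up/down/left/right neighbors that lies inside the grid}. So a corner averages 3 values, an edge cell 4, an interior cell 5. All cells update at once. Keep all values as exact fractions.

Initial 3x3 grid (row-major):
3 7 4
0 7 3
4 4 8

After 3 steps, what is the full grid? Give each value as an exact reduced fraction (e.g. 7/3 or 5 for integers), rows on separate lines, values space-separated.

Answer: 8507/2160 22043/4800 10327/2160
3253/800 3281/750 36427/7200
8497/2160 67079/14400 391/80

Derivation:
After step 1:
  10/3 21/4 14/3
  7/2 21/5 11/2
  8/3 23/4 5
After step 2:
  145/36 349/80 185/36
  137/40 121/25 581/120
  143/36 1057/240 65/12
After step 3:
  8507/2160 22043/4800 10327/2160
  3253/800 3281/750 36427/7200
  8497/2160 67079/14400 391/80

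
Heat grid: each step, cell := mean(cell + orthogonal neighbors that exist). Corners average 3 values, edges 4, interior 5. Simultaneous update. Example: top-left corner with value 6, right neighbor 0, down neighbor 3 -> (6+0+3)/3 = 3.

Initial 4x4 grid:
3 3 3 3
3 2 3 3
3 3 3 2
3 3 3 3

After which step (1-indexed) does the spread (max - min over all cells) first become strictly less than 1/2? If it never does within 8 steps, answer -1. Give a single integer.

Answer: 1

Derivation:
Step 1: max=3, min=8/3, spread=1/3
  -> spread < 1/2 first at step 1
Step 2: max=3, min=329/120, spread=31/120
Step 3: max=707/240, min=5041/1800, spread=523/3600
Step 4: max=7027/2400, min=152053/54000, spread=12109/108000
Step 5: max=627883/216000, min=4580689/1620000, spread=256867/3240000
Step 6: max=18768569/6480000, min=275658689/97200000, spread=2934923/48600000
Step 7: max=187081769/64800000, min=4141803031/1458000000, spread=135073543/2916000000
Step 8: max=16803897121/5832000000, min=248876925371/87480000000, spread=795382861/21870000000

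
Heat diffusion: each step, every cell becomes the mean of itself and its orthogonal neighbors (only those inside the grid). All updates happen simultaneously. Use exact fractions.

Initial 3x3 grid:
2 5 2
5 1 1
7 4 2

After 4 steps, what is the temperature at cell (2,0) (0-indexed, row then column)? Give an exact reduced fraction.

Step 1: cell (2,0) = 16/3
Step 2: cell (2,0) = 151/36
Step 3: cell (2,0) = 8537/2160
Step 4: cell (2,0) = 469819/129600
Full grid after step 4:
  145073/43200 1320299/432000 43093/16200
  3096473/864000 1118701/360000 44437/16000
  469819/129600 1432799/432000 23209/8100

Answer: 469819/129600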